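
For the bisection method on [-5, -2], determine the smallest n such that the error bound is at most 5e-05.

We need (b-a)/2^n ≤ 5e-05
(-2 - (-5))/2^n ≤ 5e-05
3/2^n ≤ 5e-05
2^n ≥ 60000
n ≥ log₂(60000) = 15.87
n ≥ 16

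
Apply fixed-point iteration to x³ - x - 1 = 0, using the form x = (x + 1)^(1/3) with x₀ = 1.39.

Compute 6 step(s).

Equation: x³ - x - 1 = 0
Fixed-point form: x = (x + 1)^(1/3)
x₀ = 1.39

x_1 = g(1.390000) = 1.337004
x_2 = g(1.337004) = 1.327048
x_3 = g(1.327048) = 1.325160
x_4 = g(1.325160) = 1.324802
x_5 = g(1.324802) = 1.324734
x_6 = g(1.324734) = 1.324721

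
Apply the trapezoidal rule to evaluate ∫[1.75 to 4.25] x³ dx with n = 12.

f(x) = x³
a = 1.75, b = 4.25, n = 12
h = (b - a)/n = 0.208333

Trapezoidal rule: (h/2)[f(x₀) + 2f(x₁) + 2f(x₂) + ... + f(xₙ)]

x_0 = 1.7500, f(x_0) = 5.359375, coefficient = 1
x_1 = 1.9583, f(x_1) = 7.510344, coefficient = 2
x_2 = 2.1667, f(x_2) = 10.171296, coefficient = 2
x_3 = 2.3750, f(x_3) = 13.396484, coefficient = 2
x_4 = 2.5833, f(x_4) = 17.240162, coefficient = 2
x_5 = 2.7917, f(x_5) = 21.756583, coefficient = 2
x_6 = 3.0000, f(x_6) = 27.000000, coefficient = 2
x_7 = 3.2083, f(x_7) = 33.024667, coefficient = 2
x_8 = 3.4167, f(x_8) = 39.884838, coefficient = 2
x_9 = 3.6250, f(x_9) = 47.634766, coefficient = 2
x_10 = 3.8333, f(x_10) = 56.328704, coefficient = 2
x_11 = 4.0417, f(x_11) = 66.020906, coefficient = 2
x_12 = 4.2500, f(x_12) = 76.765625, coefficient = 1

I ≈ (0.208333/2) × 762.062500 = 79.381510
Exact value: 79.218750
Error: 0.162760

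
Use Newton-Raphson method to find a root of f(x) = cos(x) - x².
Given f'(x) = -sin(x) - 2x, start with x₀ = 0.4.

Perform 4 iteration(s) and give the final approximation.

f(x) = cos(x) - x²
f'(x) = -sin(x) - 2x
x₀ = 0.4

Newton-Raphson formula: x_{n+1} = x_n - f(x_n)/f'(x_n)

Iteration 1:
  f(0.400000) = 0.761061
  f'(0.400000) = -1.189418
  x_1 = 0.400000 - 0.761061/(-1.189418) = 1.039860
Iteration 2:
  f(1.039860) = -0.574967
  f'(1.039860) = -2.942053
  x_2 = 1.039860 - (-0.574967)/(-2.942053) = 0.844429
Iteration 3:
  f(0.844429) = -0.048902
  f'(0.844429) = -2.436450
  x_3 = 0.844429 - (-0.048902)/(-2.436450) = 0.824358
Iteration 4:
  f(0.824358) = -0.000538
  f'(0.824358) = -2.382828
  x_4 = 0.824358 - (-0.000538)/(-2.382828) = 0.824132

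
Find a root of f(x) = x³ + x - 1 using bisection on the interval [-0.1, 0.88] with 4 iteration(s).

f(x) = x³ + x - 1
Initial interval: [-0.1, 0.88]

Iteration 1:
  c_1 = (-0.100000 + 0.880000)/2 = 0.390000
  f(c_1) = f(0.390000) = -0.550681
  f(a) × f(c) ≥ 0, new interval: [0.390000, 0.880000]
Iteration 2:
  c_2 = (0.390000 + 0.880000)/2 = 0.635000
  f(c_2) = f(0.635000) = -0.108952
  f(a) × f(c) ≥ 0, new interval: [0.635000, 0.880000]
Iteration 3:
  c_3 = (0.635000 + 0.880000)/2 = 0.757500
  f(c_3) = f(0.757500) = 0.192158
  f(a) × f(c) < 0, new interval: [0.635000, 0.757500]
Iteration 4:
  c_4 = (0.635000 + 0.757500)/2 = 0.696250
  f(c_4) = f(0.696250) = 0.033767
  f(a) × f(c) < 0, new interval: [0.635000, 0.696250]

After 4 iteration(s), the approximation is c_4 = 0.696250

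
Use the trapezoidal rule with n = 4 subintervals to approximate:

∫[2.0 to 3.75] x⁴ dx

f(x) = x⁴
a = 2.0, b = 3.75, n = 4
h = (b - a)/n = 0.437500

Trapezoidal rule: (h/2)[f(x₀) + 2f(x₁) + 2f(x₂) + ... + f(xₙ)]

x_0 = 2.0000, f(x_0) = 16.000000, coefficient = 1
x_1 = 2.4375, f(x_1) = 35.300308, coefficient = 2
x_2 = 2.8750, f(x_2) = 68.320557, coefficient = 2
x_3 = 3.3125, f(x_3) = 120.399185, coefficient = 2
x_4 = 3.7500, f(x_4) = 197.753906, coefficient = 1

I ≈ (0.437500/2) × 661.794006 = 144.767439
Exact value: 141.915430
Error: 2.852009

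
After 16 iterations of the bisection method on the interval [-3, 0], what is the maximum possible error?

Bisection error bound: |error| ≤ (b-a)/2^n
|error| ≤ (0 - (-3))/2^16 = 3/2^16
|error| ≤ 0.0000457764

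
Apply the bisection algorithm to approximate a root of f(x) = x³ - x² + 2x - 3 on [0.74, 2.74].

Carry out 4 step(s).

f(x) = x³ - x² + 2x - 3
Initial interval: [0.74, 2.74]

Iteration 1:
  c_1 = (0.740000 + 2.740000)/2 = 1.740000
  f(c_1) = f(1.740000) = 2.720424
  f(a) × f(c) < 0, new interval: [0.740000, 1.740000]
Iteration 2:
  c_2 = (0.740000 + 1.740000)/2 = 1.240000
  f(c_2) = f(1.240000) = -0.150976
  f(a) × f(c) ≥ 0, new interval: [1.240000, 1.740000]
Iteration 3:
  c_3 = (1.240000 + 1.740000)/2 = 1.490000
  f(c_3) = f(1.490000) = 1.067849
  f(a) × f(c) < 0, new interval: [1.240000, 1.490000]
Iteration 4:
  c_4 = (1.240000 + 1.490000)/2 = 1.365000
  f(c_4) = f(1.365000) = 0.410077
  f(a) × f(c) < 0, new interval: [1.240000, 1.365000]

After 4 iteration(s), the approximation is c_4 = 1.365000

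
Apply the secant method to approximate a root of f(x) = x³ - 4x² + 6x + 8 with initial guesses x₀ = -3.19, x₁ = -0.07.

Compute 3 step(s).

f(x) = x³ - 4x² + 6x + 8
x₀ = -3.19, x₁ = -0.07

Secant formula: x_{n+1} = x_n - f(x_n)(x_n - x_{n-1})/(f(x_n) - f(x_{n-1}))

Iteration 1:
  f(-3.190000) = -84.306159
  f(-0.070000) = 7.560057
  x_2 = -0.070000 - 7.560057×(-0.070000 - (-3.190000))/(7.560057 - (-84.306159))
       = -0.326758
Iteration 2:
  f(-0.070000) = 7.560057
  f(-0.326758) = 5.577481
  x_3 = -0.326758 - 5.577481×(-0.326758 - (-0.070000))/(5.577481 - 7.560057)
       = -1.049082
Iteration 3:
  f(-0.326758) = 5.577481
  f(-1.049082) = -3.851379
  x_4 = -1.049082 - (-3.851379)×(-1.049082 - (-0.326758))/(-3.851379 - 5.577481)
       = -0.754037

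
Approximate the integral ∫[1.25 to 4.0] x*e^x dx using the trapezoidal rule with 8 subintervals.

f(x) = x*e^x
a = 1.25, b = 4.0, n = 8
h = (b - a)/n = 0.343750

Trapezoidal rule: (h/2)[f(x₀) + 2f(x₁) + 2f(x₂) + ... + f(xₙ)]

x_0 = 1.2500, f(x_0) = 4.362929, coefficient = 1
x_1 = 1.5938, f(x_1) = 7.844712, coefficient = 2
x_2 = 1.9375, f(x_2) = 13.448916, coefficient = 2
x_3 = 2.2812, f(x_3) = 22.330948, coefficient = 2
x_4 = 2.6250, f(x_4) = 36.237007, coefficient = 2
x_5 = 2.9688, f(x_5) = 57.794348, coefficient = 2
x_6 = 3.3125, f(x_6) = 90.940295, coefficient = 2
x_7 = 3.6562, f(x_7) = 141.554957, coefficient = 2
x_8 = 4.0000, f(x_8) = 218.392600, coefficient = 1

I ≈ (0.343750/2) × 963.057897 = 165.525576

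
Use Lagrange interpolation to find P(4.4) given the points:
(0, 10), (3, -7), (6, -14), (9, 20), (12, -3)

Lagrange interpolation formula:
P(x) = Σ yᵢ × Lᵢ(x)
where Lᵢ(x) = Π_{j≠i} (x - xⱼ)/(xᵢ - xⱼ)

L_0(4.4) = (4.4 - 3)/(0 - 3) × (4.4 - 6)/(0 - 6) × (4.4 - 9)/(0 - 9) × (4.4 - 12)/(0 - 12) = -0.040283
L_1(4.4) = (4.4 - 0)/(3 - 0) × (4.4 - 6)/(3 - 6) × (4.4 - 9)/(3 - 9) × (4.4 - 12)/(3 - 12) = 0.506416
L_2(4.4) = (4.4 - 0)/(6 - 0) × (4.4 - 3)/(6 - 3) × (4.4 - 9)/(6 - 9) × (4.4 - 12)/(6 - 12) = 0.664672
L_3(4.4) = (4.4 - 0)/(9 - 0) × (4.4 - 3)/(9 - 3) × (4.4 - 6)/(9 - 6) × (4.4 - 12)/(9 - 12) = -0.154127
L_4(4.4) = (4.4 - 0)/(12 - 0) × (4.4 - 3)/(12 - 3) × (4.4 - 6)/(12 - 6) × (4.4 - 9)/(12 - 9) = 0.023322

P(4.4) = 10×L_0(4.4) + (-7)×L_1(4.4) + (-14)×L_2(4.4) + 20×L_3(4.4) + (-3)×L_4(4.4)
P(4.4) = -16.405649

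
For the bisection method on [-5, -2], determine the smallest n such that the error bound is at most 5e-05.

We need (b-a)/2^n ≤ 5e-05
(-2 - (-5))/2^n ≤ 5e-05
3/2^n ≤ 5e-05
2^n ≥ 60000
n ≥ log₂(60000) = 15.87
n ≥ 16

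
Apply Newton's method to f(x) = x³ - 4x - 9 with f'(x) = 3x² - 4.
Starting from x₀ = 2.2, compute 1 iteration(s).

f(x) = x³ - 4x - 9
f'(x) = 3x² - 4
x₀ = 2.2

Newton-Raphson formula: x_{n+1} = x_n - f(x_n)/f'(x_n)

Iteration 1:
  f(2.200000) = -7.152000
  f'(2.200000) = 10.520000
  x_1 = 2.200000 - (-7.152000)/10.520000 = 2.879848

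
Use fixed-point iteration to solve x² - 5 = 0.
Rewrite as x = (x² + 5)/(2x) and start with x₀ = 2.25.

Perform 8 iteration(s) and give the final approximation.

Equation: x² - 5 = 0
Fixed-point form: x = (x² + 5)/(2x)
x₀ = 2.25

x_1 = g(2.250000) = 2.236111
x_2 = g(2.236111) = 2.236068
x_3 = g(2.236068) = 2.236068
x_4 = g(2.236068) = 2.236068
x_5 = g(2.236068) = 2.236068
x_6 = g(2.236068) = 2.236068
x_7 = g(2.236068) = 2.236068
x_8 = g(2.236068) = 2.236068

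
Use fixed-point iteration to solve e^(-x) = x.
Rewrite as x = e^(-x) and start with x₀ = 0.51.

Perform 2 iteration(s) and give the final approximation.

Equation: e^(-x) = x
Fixed-point form: x = e^(-x)
x₀ = 0.51

x_1 = g(0.510000) = 0.600496
x_2 = g(0.600496) = 0.548540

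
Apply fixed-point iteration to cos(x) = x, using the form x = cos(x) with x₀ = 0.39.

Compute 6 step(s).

Equation: cos(x) = x
Fixed-point form: x = cos(x)
x₀ = 0.39

x_1 = g(0.390000) = 0.924909
x_2 = g(0.924909) = 0.601907
x_3 = g(0.601907) = 0.824257
x_4 = g(0.824257) = 0.679102
x_5 = g(0.679102) = 0.778137
x_6 = g(0.778137) = 0.712223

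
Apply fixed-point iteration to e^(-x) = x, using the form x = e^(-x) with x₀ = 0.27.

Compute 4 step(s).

Equation: e^(-x) = x
Fixed-point form: x = e^(-x)
x₀ = 0.27

x_1 = g(0.270000) = 0.763379
x_2 = g(0.763379) = 0.466089
x_3 = g(0.466089) = 0.627452
x_4 = g(0.627452) = 0.533951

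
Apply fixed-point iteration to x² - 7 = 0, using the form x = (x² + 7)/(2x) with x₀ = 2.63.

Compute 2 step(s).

Equation: x² - 7 = 0
Fixed-point form: x = (x² + 7)/(2x)
x₀ = 2.63

x_1 = g(2.630000) = 2.645798
x_2 = g(2.645798) = 2.645751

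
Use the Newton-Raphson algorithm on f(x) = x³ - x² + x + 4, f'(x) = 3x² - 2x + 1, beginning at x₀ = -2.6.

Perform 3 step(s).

f(x) = x³ - x² + x + 4
f'(x) = 3x² - 2x + 1
x₀ = -2.6

Newton-Raphson formula: x_{n+1} = x_n - f(x_n)/f'(x_n)

Iteration 1:
  f(-2.600000) = -22.936000
  f'(-2.600000) = 26.480000
  x_1 = -2.600000 - (-22.936000)/26.480000 = -1.733837
Iteration 2:
  f(-1.733837) = -5.952271
  f'(-1.733837) = 13.486244
  x_2 = -1.733837 - (-5.952271)/13.486244 = -1.292478
Iteration 3:
  f(-1.292478) = -1.122063
  f'(-1.292478) = 8.596456
  x_3 = -1.292478 - (-1.122063)/8.596456 = -1.161952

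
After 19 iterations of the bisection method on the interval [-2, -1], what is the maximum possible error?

Bisection error bound: |error| ≤ (b-a)/2^n
|error| ≤ (-1 - (-2))/2^19 = 1/2^19
|error| ≤ 0.0000019073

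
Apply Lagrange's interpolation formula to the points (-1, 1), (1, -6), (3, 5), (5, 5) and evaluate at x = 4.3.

Lagrange interpolation formula:
P(x) = Σ yᵢ × Lᵢ(x)
where Lᵢ(x) = Π_{j≠i} (x - xⱼ)/(xᵢ - xⱼ)

L_0(4.3) = (4.3 - 1)/(-1 - 1) × (4.3 - 3)/(-1 - 3) × (4.3 - 5)/(-1 - 5) = 0.062563
L_1(4.3) = (4.3 - (-1))/(1 - (-1)) × (4.3 - 3)/(1 - 3) × (4.3 - 5)/(1 - 5) = -0.301438
L_2(4.3) = (4.3 - (-1))/(3 - (-1)) × (4.3 - 1)/(3 - 1) × (4.3 - 5)/(3 - 5) = 0.765188
L_3(4.3) = (4.3 - (-1))/(5 - (-1)) × (4.3 - 1)/(5 - 1) × (4.3 - 3)/(5 - 3) = 0.473687

P(4.3) = 1×L_0(4.3) + (-6)×L_1(4.3) + 5×L_2(4.3) + 5×L_3(4.3)
P(4.3) = 8.065563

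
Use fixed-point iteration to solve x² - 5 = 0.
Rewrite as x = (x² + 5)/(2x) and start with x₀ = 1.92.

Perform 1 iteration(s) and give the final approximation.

Equation: x² - 5 = 0
Fixed-point form: x = (x² + 5)/(2x)
x₀ = 1.92

x_1 = g(1.920000) = 2.262083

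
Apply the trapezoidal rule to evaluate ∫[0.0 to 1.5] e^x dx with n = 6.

f(x) = e^x
a = 0.0, b = 1.5, n = 6
h = (b - a)/n = 0.250000

Trapezoidal rule: (h/2)[f(x₀) + 2f(x₁) + 2f(x₂) + ... + f(xₙ)]

x_0 = 0.0000, f(x_0) = 1.000000, coefficient = 1
x_1 = 0.2500, f(x_1) = 1.284025, coefficient = 2
x_2 = 0.5000, f(x_2) = 1.648721, coefficient = 2
x_3 = 0.7500, f(x_3) = 2.117000, coefficient = 2
x_4 = 1.0000, f(x_4) = 2.718282, coefficient = 2
x_5 = 1.2500, f(x_5) = 3.490343, coefficient = 2
x_6 = 1.5000, f(x_6) = 4.481689, coefficient = 1

I ≈ (0.250000/2) × 27.998432 = 3.499804
Exact value: 3.481689
Error: 0.018115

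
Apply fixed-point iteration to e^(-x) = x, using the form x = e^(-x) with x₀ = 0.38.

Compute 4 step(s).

Equation: e^(-x) = x
Fixed-point form: x = e^(-x)
x₀ = 0.38

x_1 = g(0.380000) = 0.683861
x_2 = g(0.683861) = 0.504665
x_3 = g(0.504665) = 0.603708
x_4 = g(0.603708) = 0.546780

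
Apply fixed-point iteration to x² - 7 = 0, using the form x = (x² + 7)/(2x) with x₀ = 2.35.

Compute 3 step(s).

Equation: x² - 7 = 0
Fixed-point form: x = (x² + 7)/(2x)
x₀ = 2.35

x_1 = g(2.350000) = 2.664362
x_2 = g(2.664362) = 2.645816
x_3 = g(2.645816) = 2.645751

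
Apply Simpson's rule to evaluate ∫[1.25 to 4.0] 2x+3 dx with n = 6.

f(x) = 2x+3
a = 1.25, b = 4.0, n = 6
h = (b - a)/n = 0.458333

Simpson's rule: (h/3)[f(x₀) + 4f(x₁) + 2f(x₂) + ... + f(xₙ)]

x_0 = 1.2500, f(x_0) = 5.500000, coefficient = 1
x_1 = 1.7083, f(x_1) = 6.416667, coefficient = 4
x_2 = 2.1667, f(x_2) = 7.333333, coefficient = 2
x_3 = 2.6250, f(x_3) = 8.250000, coefficient = 4
x_4 = 3.0833, f(x_4) = 9.166667, coefficient = 2
x_5 = 3.5417, f(x_5) = 10.083333, coefficient = 4
x_6 = 4.0000, f(x_6) = 11.000000, coefficient = 1

I ≈ (0.458333/3) × 148.500000 = 22.687500
Exact value: 22.687500
Error: 0.000000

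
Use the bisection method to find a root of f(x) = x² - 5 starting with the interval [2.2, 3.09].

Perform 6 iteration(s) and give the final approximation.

f(x) = x² - 5
Initial interval: [2.2, 3.09]

Iteration 1:
  c_1 = (2.200000 + 3.090000)/2 = 2.645000
  f(c_1) = f(2.645000) = 1.996025
  f(a) × f(c) < 0, new interval: [2.200000, 2.645000]
Iteration 2:
  c_2 = (2.200000 + 2.645000)/2 = 2.422500
  f(c_2) = f(2.422500) = 0.868506
  f(a) × f(c) < 0, new interval: [2.200000, 2.422500]
Iteration 3:
  c_3 = (2.200000 + 2.422500)/2 = 2.311250
  f(c_3) = f(2.311250) = 0.341877
  f(a) × f(c) < 0, new interval: [2.200000, 2.311250]
Iteration 4:
  c_4 = (2.200000 + 2.311250)/2 = 2.255625
  f(c_4) = f(2.255625) = 0.087844
  f(a) × f(c) < 0, new interval: [2.200000, 2.255625]
Iteration 5:
  c_5 = (2.200000 + 2.255625)/2 = 2.227813
  f(c_5) = f(2.227813) = -0.036851
  f(a) × f(c) ≥ 0, new interval: [2.227813, 2.255625]
Iteration 6:
  c_6 = (2.227813 + 2.255625)/2 = 2.241719
  f(c_6) = f(2.241719) = 0.025303
  f(a) × f(c) < 0, new interval: [2.227813, 2.241719]

After 6 iteration(s), the approximation is c_6 = 2.241719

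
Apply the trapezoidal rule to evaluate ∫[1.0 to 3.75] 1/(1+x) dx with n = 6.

f(x) = 1/(1+x)
a = 1.0, b = 3.75, n = 6
h = (b - a)/n = 0.458333

Trapezoidal rule: (h/2)[f(x₀) + 2f(x₁) + 2f(x₂) + ... + f(xₙ)]

x_0 = 1.0000, f(x_0) = 0.500000, coefficient = 1
x_1 = 1.4583, f(x_1) = 0.406780, coefficient = 2
x_2 = 1.9167, f(x_2) = 0.342857, coefficient = 2
x_3 = 2.3750, f(x_3) = 0.296296, coefficient = 2
x_4 = 2.8333, f(x_4) = 0.260870, coefficient = 2
x_5 = 3.2917, f(x_5) = 0.233010, coefficient = 2
x_6 = 3.7500, f(x_6) = 0.210526, coefficient = 1

I ≈ (0.458333/2) × 3.790151 = 0.868576
Exact value: 0.864997
Error: 0.003579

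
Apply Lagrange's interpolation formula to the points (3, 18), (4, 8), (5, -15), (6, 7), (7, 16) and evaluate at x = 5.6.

Lagrange interpolation formula:
P(x) = Σ yᵢ × Lᵢ(x)
where Lᵢ(x) = Π_{j≠i} (x - xⱼ)/(xᵢ - xⱼ)

L_0(5.6) = (5.6 - 4)/(3 - 4) × (5.6 - 5)/(3 - 5) × (5.6 - 6)/(3 - 6) × (5.6 - 7)/(3 - 7) = 0.022400
L_1(5.6) = (5.6 - 3)/(4 - 3) × (5.6 - 5)/(4 - 5) × (5.6 - 6)/(4 - 6) × (5.6 - 7)/(4 - 7) = -0.145600
L_2(5.6) = (5.6 - 3)/(5 - 3) × (5.6 - 4)/(5 - 4) × (5.6 - 6)/(5 - 6) × (5.6 - 7)/(5 - 7) = 0.582400
L_3(5.6) = (5.6 - 3)/(6 - 3) × (5.6 - 4)/(6 - 4) × (5.6 - 5)/(6 - 5) × (5.6 - 7)/(6 - 7) = 0.582400
L_4(5.6) = (5.6 - 3)/(7 - 3) × (5.6 - 4)/(7 - 4) × (5.6 - 5)/(7 - 5) × (5.6 - 6)/(7 - 6) = -0.041600

P(5.6) = 18×L_0(5.6) + 8×L_1(5.6) + (-15)×L_2(5.6) + 7×L_3(5.6) + 16×L_4(5.6)
P(5.6) = -6.086400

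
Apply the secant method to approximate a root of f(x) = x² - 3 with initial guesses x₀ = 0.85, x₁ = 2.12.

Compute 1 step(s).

f(x) = x² - 3
x₀ = 0.85, x₁ = 2.12

Secant formula: x_{n+1} = x_n - f(x_n)(x_n - x_{n-1})/(f(x_n) - f(x_{n-1}))

Iteration 1:
  f(0.850000) = -2.277500
  f(2.120000) = 1.494400
  x_2 = 2.120000 - 1.494400×(2.120000 - 0.850000)/(1.494400 - (-2.277500))
       = 1.616835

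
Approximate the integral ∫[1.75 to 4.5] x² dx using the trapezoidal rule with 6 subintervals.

f(x) = x²
a = 1.75, b = 4.5, n = 6
h = (b - a)/n = 0.458333

Trapezoidal rule: (h/2)[f(x₀) + 2f(x₁) + 2f(x₂) + ... + f(xₙ)]

x_0 = 1.7500, f(x_0) = 3.062500, coefficient = 1
x_1 = 2.2083, f(x_1) = 4.876736, coefficient = 2
x_2 = 2.6667, f(x_2) = 7.111111, coefficient = 2
x_3 = 3.1250, f(x_3) = 9.765625, coefficient = 2
x_4 = 3.5833, f(x_4) = 12.840278, coefficient = 2
x_5 = 4.0417, f(x_5) = 16.335069, coefficient = 2
x_6 = 4.5000, f(x_6) = 20.250000, coefficient = 1

I ≈ (0.458333/2) × 125.170139 = 28.684823
Exact value: 28.588542
Error: 0.096282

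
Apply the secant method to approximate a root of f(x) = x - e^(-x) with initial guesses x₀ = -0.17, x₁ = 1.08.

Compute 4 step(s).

f(x) = x - e^(-x)
x₀ = -0.17, x₁ = 1.08

Secant formula: x_{n+1} = x_n - f(x_n)(x_n - x_{n-1})/(f(x_n) - f(x_{n-1}))

Iteration 1:
  f(-0.170000) = -1.355305
  f(1.080000) = 0.740404
  x_2 = 1.080000 - 0.740404×(1.080000 - (-0.170000))/(0.740404 - (-1.355305))
       = 0.638381
Iteration 2:
  f(1.080000) = 0.740404
  f(0.638381) = 0.110234
  x_3 = 0.638381 - 0.110234×(0.638381 - 1.080000)/(0.110234 - 0.740404)
       = 0.561130
Iteration 3:
  f(0.638381) = 0.110234
  f(0.561130) = -0.009435
  x_4 = 0.561130 - (-0.009435)×(0.561130 - 0.638381)/(-0.009435 - 0.110234)
       = 0.567220
Iteration 4:
  f(0.561130) = -0.009435
  f(0.567220) = 0.000120
  x_5 = 0.567220 - 0.000120×(0.567220 - 0.561130)/(0.000120 - (-0.009435))
       = 0.567143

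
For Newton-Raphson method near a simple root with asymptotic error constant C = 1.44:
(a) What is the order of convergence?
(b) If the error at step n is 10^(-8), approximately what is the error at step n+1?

(a) Newton-Raphson has quadratic (order 2) convergence near simple roots.
    This means |e_{n+1}| ≈ C|e_n|².

(b) With |e_n| = 10^(-8) and C = 1.44:
    |e_{n+1}| ≈ 1.44 × (10^(-8))² = 1.44 × 10^(-16)

(a) 2 (quadratic); (b) |e_{n+1}| ≈ 1.440e-16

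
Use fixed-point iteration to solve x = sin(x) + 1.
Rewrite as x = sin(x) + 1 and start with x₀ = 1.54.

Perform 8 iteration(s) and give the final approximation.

Equation: x = sin(x) + 1
Fixed-point form: x = sin(x) + 1
x₀ = 1.54

x_1 = g(1.540000) = 1.999526
x_2 = g(1.999526) = 1.909495
x_3 = g(1.909495) = 1.943188
x_4 = g(1.943188) = 1.931460
x_5 = g(1.931460) = 1.935663
x_6 = g(1.935663) = 1.934171
x_7 = g(1.934171) = 1.934703
x_8 = g(1.934703) = 1.934514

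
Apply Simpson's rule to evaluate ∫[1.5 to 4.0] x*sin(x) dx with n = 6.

f(x) = x*sin(x)
a = 1.5, b = 4.0, n = 6
h = (b - a)/n = 0.416667

Simpson's rule: (h/3)[f(x₀) + 4f(x₁) + 2f(x₂) + ... + f(xₙ)]

x_0 = 1.5000, f(x_0) = 1.496242, coefficient = 1
x_1 = 1.9167, f(x_1) = 1.803163, coefficient = 4
x_2 = 2.3333, f(x_2) = 1.687200, coefficient = 2
x_3 = 2.7500, f(x_3) = 1.049568, coefficient = 4
x_4 = 3.1667, f(x_4) = -0.079393, coefficient = 2
x_5 = 3.5833, f(x_5) = -1.531924, coefficient = 4
x_6 = 4.0000, f(x_6) = -3.027210, coefficient = 1

I ≈ (0.416667/3) × 6.967875 = 0.967760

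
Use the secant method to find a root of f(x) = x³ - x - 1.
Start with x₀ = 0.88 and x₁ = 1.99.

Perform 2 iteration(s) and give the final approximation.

f(x) = x³ - x - 1
x₀ = 0.88, x₁ = 1.99

Secant formula: x_{n+1} = x_n - f(x_n)(x_n - x_{n-1})/(f(x_n) - f(x_{n-1}))

Iteration 1:
  f(0.880000) = -1.198528
  f(1.990000) = 4.890599
  x_2 = 1.990000 - 4.890599×(1.990000 - 0.880000)/(4.890599 - (-1.198528))
       = 1.098482
Iteration 2:
  f(1.990000) = 4.890599
  f(1.098482) = -0.772984
  x_3 = 1.098482 - (-0.772984)×(1.098482 - 1.990000)/(-0.772984 - 4.890599)
       = 1.220159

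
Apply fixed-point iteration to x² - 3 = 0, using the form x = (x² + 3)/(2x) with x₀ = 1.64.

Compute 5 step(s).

Equation: x² - 3 = 0
Fixed-point form: x = (x² + 3)/(2x)
x₀ = 1.64

x_1 = g(1.640000) = 1.734634
x_2 = g(1.734634) = 1.732053
x_3 = g(1.732053) = 1.732051
x_4 = g(1.732051) = 1.732051
x_5 = g(1.732051) = 1.732051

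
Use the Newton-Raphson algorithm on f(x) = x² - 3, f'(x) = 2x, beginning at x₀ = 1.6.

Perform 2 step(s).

f(x) = x² - 3
f'(x) = 2x
x₀ = 1.6

Newton-Raphson formula: x_{n+1} = x_n - f(x_n)/f'(x_n)

Iteration 1:
  f(1.600000) = -0.440000
  f'(1.600000) = 3.200000
  x_1 = 1.600000 - (-0.440000)/3.200000 = 1.737500
Iteration 2:
  f(1.737500) = 0.018906
  f'(1.737500) = 3.475000
  x_2 = 1.737500 - 0.018906/3.475000 = 1.732059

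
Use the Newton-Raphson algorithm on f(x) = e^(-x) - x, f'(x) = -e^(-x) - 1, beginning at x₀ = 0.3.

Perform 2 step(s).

f(x) = e^(-x) - x
f'(x) = -e^(-x) - 1
x₀ = 0.3

Newton-Raphson formula: x_{n+1} = x_n - f(x_n)/f'(x_n)

Iteration 1:
  f(0.300000) = 0.440818
  f'(0.300000) = -1.740818
  x_1 = 0.300000 - 0.440818/(-1.740818) = 0.553225
Iteration 2:
  f(0.553225) = 0.021868
  f'(0.553225) = -1.575092
  x_2 = 0.553225 - 0.021868/(-1.575092) = 0.567108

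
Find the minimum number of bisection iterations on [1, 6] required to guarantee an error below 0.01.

We need (b-a)/2^n ≤ 0.01
(6 - 1)/2^n ≤ 0.01
5/2^n ≤ 0.01
2^n ≥ 500
n ≥ log₂(500) = 8.97
n ≥ 9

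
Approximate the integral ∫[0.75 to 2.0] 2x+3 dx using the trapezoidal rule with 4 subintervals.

f(x) = 2x+3
a = 0.75, b = 2.0, n = 4
h = (b - a)/n = 0.312500

Trapezoidal rule: (h/2)[f(x₀) + 2f(x₁) + 2f(x₂) + ... + f(xₙ)]

x_0 = 0.7500, f(x_0) = 4.500000, coefficient = 1
x_1 = 1.0625, f(x_1) = 5.125000, coefficient = 2
x_2 = 1.3750, f(x_2) = 5.750000, coefficient = 2
x_3 = 1.6875, f(x_3) = 6.375000, coefficient = 2
x_4 = 2.0000, f(x_4) = 7.000000, coefficient = 1

I ≈ (0.312500/2) × 46.000000 = 7.187500
Exact value: 7.187500
Error: 0.000000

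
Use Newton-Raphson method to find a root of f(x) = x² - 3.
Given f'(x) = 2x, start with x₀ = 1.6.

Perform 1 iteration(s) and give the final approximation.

f(x) = x² - 3
f'(x) = 2x
x₀ = 1.6

Newton-Raphson formula: x_{n+1} = x_n - f(x_n)/f'(x_n)

Iteration 1:
  f(1.600000) = -0.440000
  f'(1.600000) = 3.200000
  x_1 = 1.600000 - (-0.440000)/3.200000 = 1.737500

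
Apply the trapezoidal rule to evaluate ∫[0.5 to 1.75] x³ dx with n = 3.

f(x) = x³
a = 0.5, b = 1.75, n = 3
h = (b - a)/n = 0.416667

Trapezoidal rule: (h/2)[f(x₀) + 2f(x₁) + 2f(x₂) + ... + f(xₙ)]

x_0 = 0.5000, f(x_0) = 0.125000, coefficient = 1
x_1 = 0.9167, f(x_1) = 0.770255, coefficient = 2
x_2 = 1.3333, f(x_2) = 2.370370, coefficient = 2
x_3 = 1.7500, f(x_3) = 5.359375, coefficient = 1

I ≈ (0.416667/2) × 11.765625 = 2.451172
Exact value: 2.329102
Error: 0.122070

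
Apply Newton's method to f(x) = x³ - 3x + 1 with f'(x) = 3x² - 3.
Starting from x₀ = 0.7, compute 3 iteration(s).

f(x) = x³ - 3x + 1
f'(x) = 3x² - 3
x₀ = 0.7

Newton-Raphson formula: x_{n+1} = x_n - f(x_n)/f'(x_n)

Iteration 1:
  f(0.700000) = -0.757000
  f'(0.700000) = -1.530000
  x_1 = 0.700000 - (-0.757000)/(-1.530000) = 0.205229
Iteration 2:
  f(0.205229) = 0.392958
  f'(0.205229) = -2.873643
  x_2 = 0.205229 - 0.392958/(-2.873643) = 0.341974
Iteration 3:
  f(0.341974) = 0.014070
  f'(0.341974) = -2.649161
  x_3 = 0.341974 - 0.014070/(-2.649161) = 0.347285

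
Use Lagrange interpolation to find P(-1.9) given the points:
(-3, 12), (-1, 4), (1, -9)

Lagrange interpolation formula:
P(x) = Σ yᵢ × Lᵢ(x)
where Lᵢ(x) = Π_{j≠i} (x - xⱼ)/(xᵢ - xⱼ)

L_0(-1.9) = (-1.9 - (-1))/(-3 - (-1)) × (-1.9 - 1)/(-3 - 1) = 0.326250
L_1(-1.9) = (-1.9 - (-3))/(-1 - (-3)) × (-1.9 - 1)/(-1 - 1) = 0.797500
L_2(-1.9) = (-1.9 - (-3))/(1 - (-3)) × (-1.9 - (-1))/(1 - (-1)) = -0.123750

P(-1.9) = 12×L_0(-1.9) + 4×L_1(-1.9) + (-9)×L_2(-1.9)
P(-1.9) = 8.218750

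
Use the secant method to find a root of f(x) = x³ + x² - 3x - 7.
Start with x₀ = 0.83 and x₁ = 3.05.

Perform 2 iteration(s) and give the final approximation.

f(x) = x³ + x² - 3x - 7
x₀ = 0.83, x₁ = 3.05

Secant formula: x_{n+1} = x_n - f(x_n)(x_n - x_{n-1})/(f(x_n) - f(x_{n-1}))

Iteration 1:
  f(0.830000) = -8.229313
  f(3.050000) = 21.525125
  x_2 = 3.050000 - 21.525125×(3.050000 - 0.830000)/(21.525125 - (-8.229313))
       = 1.443995
Iteration 2:
  f(3.050000) = 21.525125
  f(1.443995) = -6.235959
  x_3 = 1.443995 - (-6.235959)×(1.443995 - 3.050000)/(-6.235959 - 21.525125)
       = 1.804751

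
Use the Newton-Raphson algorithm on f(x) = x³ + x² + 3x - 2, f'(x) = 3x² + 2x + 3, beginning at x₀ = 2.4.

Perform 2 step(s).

f(x) = x³ + x² + 3x - 2
f'(x) = 3x² + 2x + 3
x₀ = 2.4

Newton-Raphson formula: x_{n+1} = x_n - f(x_n)/f'(x_n)

Iteration 1:
  f(2.400000) = 24.784000
  f'(2.400000) = 25.080000
  x_1 = 2.400000 - 24.784000/25.080000 = 1.411802
Iteration 2:
  f(1.411802) = 7.042576
  f'(1.411802) = 11.803161
  x_2 = 1.411802 - 7.042576/11.803161 = 0.815134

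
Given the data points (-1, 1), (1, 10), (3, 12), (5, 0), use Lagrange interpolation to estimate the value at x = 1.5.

Lagrange interpolation formula:
P(x) = Σ yᵢ × Lᵢ(x)
where Lᵢ(x) = Π_{j≠i} (x - xⱼ)/(xᵢ - xⱼ)

L_0(1.5) = (1.5 - 1)/(-1 - 1) × (1.5 - 3)/(-1 - 3) × (1.5 - 5)/(-1 - 5) = -0.054688
L_1(1.5) = (1.5 - (-1))/(1 - (-1)) × (1.5 - 3)/(1 - 3) × (1.5 - 5)/(1 - 5) = 0.820312
L_2(1.5) = (1.5 - (-1))/(3 - (-1)) × (1.5 - 1)/(3 - 1) × (1.5 - 5)/(3 - 5) = 0.273438
L_3(1.5) = (1.5 - (-1))/(5 - (-1)) × (1.5 - 1)/(5 - 1) × (1.5 - 3)/(5 - 3) = -0.039062

P(1.5) = 1×L_0(1.5) + 10×L_1(1.5) + 12×L_2(1.5) + 0×L_3(1.5)
P(1.5) = 11.429688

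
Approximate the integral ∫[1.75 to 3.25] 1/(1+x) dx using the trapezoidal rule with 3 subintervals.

f(x) = 1/(1+x)
a = 1.75, b = 3.25, n = 3
h = (b - a)/n = 0.500000

Trapezoidal rule: (h/2)[f(x₀) + 2f(x₁) + 2f(x₂) + ... + f(xₙ)]

x_0 = 1.7500, f(x_0) = 0.363636, coefficient = 1
x_1 = 2.2500, f(x_1) = 0.307692, coefficient = 2
x_2 = 2.7500, f(x_2) = 0.266667, coefficient = 2
x_3 = 3.2500, f(x_3) = 0.235294, coefficient = 1

I ≈ (0.500000/2) × 1.747648 = 0.436912
Exact value: 0.435318
Error: 0.001594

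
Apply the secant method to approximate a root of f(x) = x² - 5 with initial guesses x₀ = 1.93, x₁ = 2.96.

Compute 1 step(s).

f(x) = x² - 5
x₀ = 1.93, x₁ = 2.96

Secant formula: x_{n+1} = x_n - f(x_n)(x_n - x_{n-1})/(f(x_n) - f(x_{n-1}))

Iteration 1:
  f(1.930000) = -1.275100
  f(2.960000) = 3.761600
  x_2 = 2.960000 - 3.761600×(2.960000 - 1.930000)/(3.761600 - (-1.275100))
       = 2.190757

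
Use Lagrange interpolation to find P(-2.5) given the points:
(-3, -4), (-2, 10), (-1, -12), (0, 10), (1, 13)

Lagrange interpolation formula:
P(x) = Σ yᵢ × Lᵢ(x)
where Lᵢ(x) = Π_{j≠i} (x - xⱼ)/(xᵢ - xⱼ)

L_0(-2.5) = (-2.5 - (-2))/(-3 - (-2)) × (-2.5 - (-1))/(-3 - (-1)) × (-2.5 - 0)/(-3 - 0) × (-2.5 - 1)/(-3 - 1) = 0.273438
L_1(-2.5) = (-2.5 - (-3))/(-2 - (-3)) × (-2.5 - (-1))/(-2 - (-1)) × (-2.5 - 0)/(-2 - 0) × (-2.5 - 1)/(-2 - 1) = 1.093750
L_2(-2.5) = (-2.5 - (-3))/(-1 - (-3)) × (-2.5 - (-2))/(-1 - (-2)) × (-2.5 - 0)/(-1 - 0) × (-2.5 - 1)/(-1 - 1) = -0.546875
L_3(-2.5) = (-2.5 - (-3))/(0 - (-3)) × (-2.5 - (-2))/(0 - (-2)) × (-2.5 - (-1))/(0 - (-1)) × (-2.5 - 1)/(0 - 1) = 0.218750
L_4(-2.5) = (-2.5 - (-3))/(1 - (-3)) × (-2.5 - (-2))/(1 - (-2)) × (-2.5 - (-1))/(1 - (-1)) × (-2.5 - 0)/(1 - 0) = -0.039062

P(-2.5) = (-4)×L_0(-2.5) + 10×L_1(-2.5) + (-12)×L_2(-2.5) + 10×L_3(-2.5) + 13×L_4(-2.5)
P(-2.5) = 18.085938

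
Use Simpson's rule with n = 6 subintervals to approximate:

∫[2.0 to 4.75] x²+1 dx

f(x) = x²+1
a = 2.0, b = 4.75, n = 6
h = (b - a)/n = 0.458333

Simpson's rule: (h/3)[f(x₀) + 4f(x₁) + 2f(x₂) + ... + f(xₙ)]

x_0 = 2.0000, f(x_0) = 5.000000, coefficient = 1
x_1 = 2.4583, f(x_1) = 7.043403, coefficient = 4
x_2 = 2.9167, f(x_2) = 9.506944, coefficient = 2
x_3 = 3.3750, f(x_3) = 12.390625, coefficient = 4
x_4 = 3.8333, f(x_4) = 15.694444, coefficient = 2
x_5 = 4.2917, f(x_5) = 19.418403, coefficient = 4
x_6 = 4.7500, f(x_6) = 23.562500, coefficient = 1

I ≈ (0.458333/3) × 234.375000 = 35.807292
Exact value: 35.807292
Error: 0.000000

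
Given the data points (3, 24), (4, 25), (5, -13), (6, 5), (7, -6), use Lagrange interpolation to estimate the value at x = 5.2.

Lagrange interpolation formula:
P(x) = Σ yᵢ × Lᵢ(x)
where Lᵢ(x) = Π_{j≠i} (x - xⱼ)/(xᵢ - xⱼ)

L_0(5.2) = (5.2 - 4)/(3 - 4) × (5.2 - 5)/(3 - 5) × (5.2 - 6)/(3 - 6) × (5.2 - 7)/(3 - 7) = 0.014400
L_1(5.2) = (5.2 - 3)/(4 - 3) × (5.2 - 5)/(4 - 5) × (5.2 - 6)/(4 - 6) × (5.2 - 7)/(4 - 7) = -0.105600
L_2(5.2) = (5.2 - 3)/(5 - 3) × (5.2 - 4)/(5 - 4) × (5.2 - 6)/(5 - 6) × (5.2 - 7)/(5 - 7) = 0.950400
L_3(5.2) = (5.2 - 3)/(6 - 3) × (5.2 - 4)/(6 - 4) × (5.2 - 5)/(6 - 5) × (5.2 - 7)/(6 - 7) = 0.158400
L_4(5.2) = (5.2 - 3)/(7 - 3) × (5.2 - 4)/(7 - 4) × (5.2 - 5)/(7 - 5) × (5.2 - 6)/(7 - 6) = -0.017600

P(5.2) = 24×L_0(5.2) + 25×L_1(5.2) + (-13)×L_2(5.2) + 5×L_3(5.2) + (-6)×L_4(5.2)
P(5.2) = -13.752000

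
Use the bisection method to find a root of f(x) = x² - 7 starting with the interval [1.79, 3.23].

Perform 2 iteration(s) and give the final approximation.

f(x) = x² - 7
Initial interval: [1.79, 3.23]

Iteration 1:
  c_1 = (1.790000 + 3.230000)/2 = 2.510000
  f(c_1) = f(2.510000) = -0.699900
  f(a) × f(c) ≥ 0, new interval: [2.510000, 3.230000]
Iteration 2:
  c_2 = (2.510000 + 3.230000)/2 = 2.870000
  f(c_2) = f(2.870000) = 1.236900
  f(a) × f(c) < 0, new interval: [2.510000, 2.870000]

After 2 iteration(s), the approximation is c_2 = 2.870000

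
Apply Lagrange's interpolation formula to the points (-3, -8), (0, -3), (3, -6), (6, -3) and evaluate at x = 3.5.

Lagrange interpolation formula:
P(x) = Σ yᵢ × Lᵢ(x)
where Lᵢ(x) = Π_{j≠i} (x - xⱼ)/(xᵢ - xⱼ)

L_0(3.5) = (3.5 - 0)/(-3 - 0) × (3.5 - 3)/(-3 - 3) × (3.5 - 6)/(-3 - 6) = 0.027006
L_1(3.5) = (3.5 - (-3))/(0 - (-3)) × (3.5 - 3)/(0 - 3) × (3.5 - 6)/(0 - 6) = -0.150463
L_2(3.5) = (3.5 - (-3))/(3 - (-3)) × (3.5 - 0)/(3 - 0) × (3.5 - 6)/(3 - 6) = 1.053241
L_3(3.5) = (3.5 - (-3))/(6 - (-3)) × (3.5 - 0)/(6 - 0) × (3.5 - 3)/(6 - 3) = 0.070216

P(3.5) = (-8)×L_0(3.5) + (-3)×L_1(3.5) + (-6)×L_2(3.5) + (-3)×L_3(3.5)
P(3.5) = -6.294753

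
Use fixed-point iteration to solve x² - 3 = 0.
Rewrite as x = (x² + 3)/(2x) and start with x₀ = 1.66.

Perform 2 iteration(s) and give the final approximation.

Equation: x² - 3 = 0
Fixed-point form: x = (x² + 3)/(2x)
x₀ = 1.66

x_1 = g(1.660000) = 1.733614
x_2 = g(1.733614) = 1.732052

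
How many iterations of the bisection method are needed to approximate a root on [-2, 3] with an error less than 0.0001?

We need (b-a)/2^n ≤ 0.0001
(3 - (-2))/2^n ≤ 0.0001
5/2^n ≤ 0.0001
2^n ≥ 50000
n ≥ log₂(50000) = 15.61
n ≥ 16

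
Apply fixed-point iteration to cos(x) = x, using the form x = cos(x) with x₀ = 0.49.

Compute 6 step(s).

Equation: cos(x) = x
Fixed-point form: x = cos(x)
x₀ = 0.49

x_1 = g(0.490000) = 0.882333
x_2 = g(0.882333) = 0.635351
x_3 = g(0.635351) = 0.804863
x_4 = g(0.804863) = 0.693210
x_5 = g(0.693210) = 0.769199
x_6 = g(0.769199) = 0.718468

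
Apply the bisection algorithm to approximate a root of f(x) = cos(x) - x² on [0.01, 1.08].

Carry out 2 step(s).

f(x) = cos(x) - x²
Initial interval: [0.01, 1.08]

Iteration 1:
  c_1 = (0.010000 + 1.080000)/2 = 0.545000
  f(c_1) = f(0.545000) = 0.558102
  f(a) × f(c) ≥ 0, new interval: [0.545000, 1.080000]
Iteration 2:
  c_2 = (0.545000 + 1.080000)/2 = 0.812500
  f(c_2) = f(0.812500) = 0.027529
  f(a) × f(c) ≥ 0, new interval: [0.812500, 1.080000]

After 2 iteration(s), the approximation is c_2 = 0.812500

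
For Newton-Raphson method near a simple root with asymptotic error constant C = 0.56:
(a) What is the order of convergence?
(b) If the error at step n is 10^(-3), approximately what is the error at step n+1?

(a) Newton-Raphson has quadratic (order 2) convergence near simple roots.
    This means |e_{n+1}| ≈ C|e_n|².

(b) With |e_n| = 10^(-3) and C = 0.56:
    |e_{n+1}| ≈ 0.56 × (10^(-3))² = 0.56 × 10^(-6)

(a) 2 (quadratic); (b) |e_{n+1}| ≈ 5.600e-07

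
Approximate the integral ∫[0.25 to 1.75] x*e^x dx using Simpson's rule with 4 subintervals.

f(x) = x*e^x
a = 0.25, b = 1.75, n = 4
h = (b - a)/n = 0.375000

Simpson's rule: (h/3)[f(x₀) + 4f(x₁) + 2f(x₂) + ... + f(xₙ)]

x_0 = 0.2500, f(x_0) = 0.321006, coefficient = 1
x_1 = 0.6250, f(x_1) = 1.167654, coefficient = 4
x_2 = 1.0000, f(x_2) = 2.718282, coefficient = 2
x_3 = 1.3750, f(x_3) = 5.438230, coefficient = 4
x_4 = 1.7500, f(x_4) = 10.070555, coefficient = 1

I ≈ (0.375000/3) × 42.251662 = 5.281458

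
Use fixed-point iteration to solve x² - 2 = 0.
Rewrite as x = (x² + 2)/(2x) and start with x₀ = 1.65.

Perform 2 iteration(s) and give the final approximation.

Equation: x² - 2 = 0
Fixed-point form: x = (x² + 2)/(2x)
x₀ = 1.65

x_1 = g(1.650000) = 1.431061
x_2 = g(1.431061) = 1.414313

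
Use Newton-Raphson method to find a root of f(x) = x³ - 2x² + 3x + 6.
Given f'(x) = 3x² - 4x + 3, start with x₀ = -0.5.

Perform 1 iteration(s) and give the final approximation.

f(x) = x³ - 2x² + 3x + 6
f'(x) = 3x² - 4x + 3
x₀ = -0.5

Newton-Raphson formula: x_{n+1} = x_n - f(x_n)/f'(x_n)

Iteration 1:
  f(-0.500000) = 3.875000
  f'(-0.500000) = 5.750000
  x_1 = -0.500000 - 3.875000/5.750000 = -1.173913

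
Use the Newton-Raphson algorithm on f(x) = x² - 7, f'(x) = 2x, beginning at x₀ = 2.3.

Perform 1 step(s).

f(x) = x² - 7
f'(x) = 2x
x₀ = 2.3

Newton-Raphson formula: x_{n+1} = x_n - f(x_n)/f'(x_n)

Iteration 1:
  f(2.300000) = -1.710000
  f'(2.300000) = 4.600000
  x_1 = 2.300000 - (-1.710000)/4.600000 = 2.671739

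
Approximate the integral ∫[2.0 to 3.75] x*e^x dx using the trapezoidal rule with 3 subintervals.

f(x) = x*e^x
a = 2.0, b = 3.75, n = 3
h = (b - a)/n = 0.583333

Trapezoidal rule: (h/2)[f(x₀) + 2f(x₁) + 2f(x₂) + ... + f(xₙ)]

x_0 = 2.0000, f(x_0) = 14.778112, coefficient = 1
x_1 = 2.5833, f(x_1) = 34.206439, coefficient = 2
x_2 = 3.1667, f(x_2) = 75.139484, coefficient = 2
x_3 = 3.7500, f(x_3) = 159.454058, coefficient = 1

I ≈ (0.583333/2) × 392.924015 = 114.602838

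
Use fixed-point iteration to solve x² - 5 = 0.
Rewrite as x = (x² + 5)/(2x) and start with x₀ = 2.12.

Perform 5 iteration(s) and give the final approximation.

Equation: x² - 5 = 0
Fixed-point form: x = (x² + 5)/(2x)
x₀ = 2.12

x_1 = g(2.120000) = 2.239245
x_2 = g(2.239245) = 2.236070
x_3 = g(2.236070) = 2.236068
x_4 = g(2.236068) = 2.236068
x_5 = g(2.236068) = 2.236068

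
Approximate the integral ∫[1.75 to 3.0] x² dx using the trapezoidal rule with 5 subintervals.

f(x) = x²
a = 1.75, b = 3.0, n = 5
h = (b - a)/n = 0.250000

Trapezoidal rule: (h/2)[f(x₀) + 2f(x₁) + 2f(x₂) + ... + f(xₙ)]

x_0 = 1.7500, f(x_0) = 3.062500, coefficient = 1
x_1 = 2.0000, f(x_1) = 4.000000, coefficient = 2
x_2 = 2.2500, f(x_2) = 5.062500, coefficient = 2
x_3 = 2.5000, f(x_3) = 6.250000, coefficient = 2
x_4 = 2.7500, f(x_4) = 7.562500, coefficient = 2
x_5 = 3.0000, f(x_5) = 9.000000, coefficient = 1

I ≈ (0.250000/2) × 57.812500 = 7.226562
Exact value: 7.213542
Error: 0.013021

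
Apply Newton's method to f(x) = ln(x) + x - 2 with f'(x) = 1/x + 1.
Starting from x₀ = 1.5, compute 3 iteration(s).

f(x) = ln(x) + x - 2
f'(x) = 1/x + 1
x₀ = 1.5

Newton-Raphson formula: x_{n+1} = x_n - f(x_n)/f'(x_n)

Iteration 1:
  f(1.500000) = -0.094535
  f'(1.500000) = 1.666667
  x_1 = 1.500000 - (-0.094535)/1.666667 = 1.556721
Iteration 2:
  f(1.556721) = -0.000697
  f'(1.556721) = 1.642376
  x_2 = 1.556721 - (-0.000697)/1.642376 = 1.557146
Iteration 3:
  f(1.557146) = 0.000000
  f'(1.557146) = 1.642201
  x_3 = 1.557146 - 0.000000/1.642201 = 1.557146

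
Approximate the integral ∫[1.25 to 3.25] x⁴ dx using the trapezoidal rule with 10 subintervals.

f(x) = x⁴
a = 1.25, b = 3.25, n = 10
h = (b - a)/n = 0.200000

Trapezoidal rule: (h/2)[f(x₀) + 2f(x₁) + 2f(x₂) + ... + f(xₙ)]

x_0 = 1.2500, f(x_0) = 2.441406, coefficient = 1
x_1 = 1.4500, f(x_1) = 4.420506, coefficient = 2
x_2 = 1.6500, f(x_2) = 7.412006, coefficient = 2
x_3 = 1.8500, f(x_3) = 11.713506, coefficient = 2
x_4 = 2.0500, f(x_4) = 17.661006, coefficient = 2
x_5 = 2.2500, f(x_5) = 25.628906, coefficient = 2
x_6 = 2.4500, f(x_6) = 36.030006, coefficient = 2
x_7 = 2.6500, f(x_7) = 49.315506, coefficient = 2
x_8 = 2.8500, f(x_8) = 65.975006, coefficient = 2
x_9 = 3.0500, f(x_9) = 86.536506, coefficient = 2
x_10 = 3.2500, f(x_10) = 111.566406, coefficient = 1

I ≈ (0.200000/2) × 723.393725 = 72.339373
Exact value: 71.907813
Error: 0.431560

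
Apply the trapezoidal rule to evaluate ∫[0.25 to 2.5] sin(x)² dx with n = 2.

f(x) = sin(x)²
a = 0.25, b = 2.5, n = 2
h = (b - a)/n = 1.125000

Trapezoidal rule: (h/2)[f(x₀) + 2f(x₁) + 2f(x₂) + ... + f(xₙ)]

x_0 = 0.2500, f(x_0) = 0.061209, coefficient = 1
x_1 = 1.3750, f(x_1) = 0.962151, coefficient = 2
x_2 = 2.5000, f(x_2) = 0.358169, coefficient = 1

I ≈ (1.125000/2) × 2.343680 = 1.318320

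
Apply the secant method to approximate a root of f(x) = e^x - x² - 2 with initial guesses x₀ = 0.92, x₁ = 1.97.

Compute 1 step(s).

f(x) = e^x - x² - 2
x₀ = 0.92, x₁ = 1.97

Secant formula: x_{n+1} = x_n - f(x_n)(x_n - x_{n-1})/(f(x_n) - f(x_{n-1}))

Iteration 1:
  f(0.920000) = -0.337110
  f(1.970000) = 1.289776
  x_2 = 1.970000 - 1.289776×(1.970000 - 0.920000)/(1.289776 - (-0.337110))
       = 1.137572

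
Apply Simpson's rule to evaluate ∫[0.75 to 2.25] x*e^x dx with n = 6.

f(x) = x*e^x
a = 0.75, b = 2.25, n = 6
h = (b - a)/n = 0.250000

Simpson's rule: (h/3)[f(x₀) + 4f(x₁) + 2f(x₂) + ... + f(xₙ)]

x_0 = 0.7500, f(x_0) = 1.587750, coefficient = 1
x_1 = 1.0000, f(x_1) = 2.718282, coefficient = 4
x_2 = 1.2500, f(x_2) = 4.362929, coefficient = 2
x_3 = 1.5000, f(x_3) = 6.722534, coefficient = 4
x_4 = 1.7500, f(x_4) = 10.070555, coefficient = 2
x_5 = 2.0000, f(x_5) = 14.778112, coefficient = 4
x_6 = 2.2500, f(x_6) = 21.347406, coefficient = 1

I ≈ (0.250000/3) × 148.677833 = 12.389819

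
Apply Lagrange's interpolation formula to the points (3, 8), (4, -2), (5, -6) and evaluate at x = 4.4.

Lagrange interpolation formula:
P(x) = Σ yᵢ × Lᵢ(x)
where Lᵢ(x) = Π_{j≠i} (x - xⱼ)/(xᵢ - xⱼ)

L_0(4.4) = (4.4 - 4)/(3 - 4) × (4.4 - 5)/(3 - 5) = -0.120000
L_1(4.4) = (4.4 - 3)/(4 - 3) × (4.4 - 5)/(4 - 5) = 0.840000
L_2(4.4) = (4.4 - 3)/(5 - 3) × (4.4 - 4)/(5 - 4) = 0.280000

P(4.4) = 8×L_0(4.4) + (-2)×L_1(4.4) + (-6)×L_2(4.4)
P(4.4) = -4.320000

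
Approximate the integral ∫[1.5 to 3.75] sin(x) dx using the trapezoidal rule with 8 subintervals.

f(x) = sin(x)
a = 1.5, b = 3.75, n = 8
h = (b - a)/n = 0.281250

Trapezoidal rule: (h/2)[f(x₀) + 2f(x₁) + 2f(x₂) + ... + f(xₙ)]

x_0 = 1.5000, f(x_0) = 0.997495, coefficient = 1
x_1 = 1.7812, f(x_1) = 0.977936, coefficient = 2
x_2 = 2.0625, f(x_2) = 0.881530, coefficient = 2
x_3 = 2.3438, f(x_3) = 0.715851, coefficient = 2
x_4 = 2.6250, f(x_4) = 0.493920, coefficient = 2
x_5 = 2.9062, f(x_5) = 0.233176, coefficient = 2
x_6 = 3.1875, f(x_6) = -0.045891, coefficient = 2
x_7 = 3.4688, f(x_7) = -0.321352, coefficient = 2
x_8 = 3.7500, f(x_8) = -0.571561, coefficient = 1

I ≈ (0.281250/2) × 6.296274 = 0.885414
Exact value: 0.891297
Error: 0.005883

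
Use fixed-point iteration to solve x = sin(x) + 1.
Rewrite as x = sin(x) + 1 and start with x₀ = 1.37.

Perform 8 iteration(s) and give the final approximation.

Equation: x = sin(x) + 1
Fixed-point form: x = sin(x) + 1
x₀ = 1.37

x_1 = g(1.370000) = 1.979908
x_2 = g(1.979908) = 1.917475
x_3 = g(1.917475) = 1.940507
x_4 = g(1.940507) = 1.932432
x_5 = g(1.932432) = 1.935319
x_6 = g(1.935319) = 1.934294
x_7 = g(1.934294) = 1.934659
x_8 = g(1.934659) = 1.934529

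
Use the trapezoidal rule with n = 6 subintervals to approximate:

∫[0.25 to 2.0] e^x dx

f(x) = e^x
a = 0.25, b = 2.0, n = 6
h = (b - a)/n = 0.291667

Trapezoidal rule: (h/2)[f(x₀) + 2f(x₁) + 2f(x₂) + ... + f(xₙ)]

x_0 = 0.2500, f(x_0) = 1.284025, coefficient = 1
x_1 = 0.5417, f(x_1) = 1.718869, coefficient = 2
x_2 = 0.8333, f(x_2) = 2.300976, coefficient = 2
x_3 = 1.1250, f(x_3) = 3.080217, coefficient = 2
x_4 = 1.4167, f(x_4) = 4.123353, coefficient = 2
x_5 = 1.7083, f(x_5) = 5.519754, coefficient = 2
x_6 = 2.0000, f(x_6) = 7.389056, coefficient = 1

I ≈ (0.291667/2) × 42.159420 = 6.148249
Exact value: 6.105031
Error: 0.043218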